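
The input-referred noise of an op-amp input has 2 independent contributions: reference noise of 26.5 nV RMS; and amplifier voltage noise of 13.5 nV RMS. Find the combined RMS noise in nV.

29.7 nV

Uncorrelated sources add in power (mean-square): V_tot = √(ΣV_i²)
V_tot = √[(2.65×10⁻⁸)² + (1.35×10⁻⁸)²] = 2.97×10⁻⁸ V = 29.7 nV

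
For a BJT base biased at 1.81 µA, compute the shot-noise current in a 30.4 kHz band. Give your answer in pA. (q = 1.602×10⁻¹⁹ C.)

133 pA

I_n = √(2qI·B)
2qI·B = 2 × 1.602×10⁻¹⁹ × 1.81×10⁻⁶ × 3.04×10⁴ = 1.76×10⁻²⁰ A²
I_n = √(1.76×10⁻²⁰) = 1.33×10⁻¹⁰ A = 133 pA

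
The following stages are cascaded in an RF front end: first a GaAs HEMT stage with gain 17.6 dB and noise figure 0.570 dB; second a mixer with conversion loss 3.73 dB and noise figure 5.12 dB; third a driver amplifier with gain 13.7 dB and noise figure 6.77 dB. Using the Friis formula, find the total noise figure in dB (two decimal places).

Convert to linear (a loss of L dB is a gain of −L dB): F_i = 10^(NF_i/10), G_i = 10^(G_i,dB/10)
  Stage 1: F_1 = 10^(0.570/10) = 1.140, G_1 = 10^(17.6/10) = 57.54
  Stage 2: F_2 = 10^(5.12/10) = 3.251, G_2 = 10^(−3.73/10) = 0.4236
  Stage 3: F_3 = 10^(6.77/10) = 4.753, G_3 = 10^(13.7/10) = 23.44
Friis cascade:
  F = 1.140 + (3.251 − 1)/57.54 + (4.753 − 1)/24.38 = 1.333
NF = 10 log₁₀(1.333) = 1.25 dB

1.25 dB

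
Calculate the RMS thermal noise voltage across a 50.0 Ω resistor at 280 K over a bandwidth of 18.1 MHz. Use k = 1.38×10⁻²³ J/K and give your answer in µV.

V_n = √(4kTRB)
4kTRB = 4 × 1.38×10⁻²³ × 280 × 5.00×10¹ × 1.81×10⁷ = 1.40×10⁻¹¹ V²
V_n = √(1.40×10⁻¹¹) = 3.74×10⁻⁶ V = 3.74 µV

3.74 µV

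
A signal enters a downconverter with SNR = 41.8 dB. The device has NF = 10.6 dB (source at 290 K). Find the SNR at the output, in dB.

By definition F = SNR_in/SNR_out, so in dB: SNR_out = SNR_in − NF
SNR_out = 41.8 − 10.6 = 31.2 dB

31.2 dB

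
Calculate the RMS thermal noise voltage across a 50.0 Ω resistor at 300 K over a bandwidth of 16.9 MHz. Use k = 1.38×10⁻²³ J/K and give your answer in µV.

3.74 µV

V_n = √(4kTRB)
4kTRB = 4 × 1.38×10⁻²³ × 300 × 5.00×10¹ × 1.69×10⁷ = 1.40×10⁻¹¹ V²
V_n = √(1.40×10⁻¹¹) = 3.74×10⁻⁶ V = 3.74 µV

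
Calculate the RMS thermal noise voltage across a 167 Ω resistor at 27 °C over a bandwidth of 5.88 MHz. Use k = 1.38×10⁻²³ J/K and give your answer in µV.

4.03 µV

T = 27 °C + 273.15 = 300.15 K
V_n = √(4kTRB)
4kTRB = 4 × 1.38×10⁻²³ × 300.15 × 1.67×10² × 5.88×10⁶ = 1.63×10⁻¹¹ V²
V_n = √(1.63×10⁻¹¹) = 4.03×10⁻⁶ V = 4.03 µV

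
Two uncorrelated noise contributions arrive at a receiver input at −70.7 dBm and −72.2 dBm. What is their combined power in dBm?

Convert to linear, add, convert back:
P₁ = 8.51×10⁻¹¹ W, P₂ = 6.03×10⁻¹¹ W
P_tot = 1.45×10⁻¹⁰ W → 10 log₁₀(P_tot / 10⁻³) = −68.4 dBm

−68.4 dBm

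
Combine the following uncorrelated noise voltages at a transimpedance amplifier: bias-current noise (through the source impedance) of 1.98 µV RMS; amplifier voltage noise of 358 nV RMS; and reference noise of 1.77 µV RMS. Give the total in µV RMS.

2.68 µV

Uncorrelated sources add in power (mean-square): V_tot = √(ΣV_i²)
V_tot = √[(1.98×10⁻⁶)² + (3.58×10⁻⁷)² + (1.77×10⁻⁶)²] = 2.68×10⁻⁶ V = 2.68 µV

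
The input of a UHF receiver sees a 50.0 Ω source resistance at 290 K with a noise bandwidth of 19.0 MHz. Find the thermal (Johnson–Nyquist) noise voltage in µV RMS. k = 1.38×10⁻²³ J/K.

3.90 µV

V_n = √(4kTRB)
4kTRB = 4 × 1.38×10⁻²³ × 290 × 5.00×10¹ × 1.90×10⁷ = 1.52×10⁻¹¹ V²
V_n = √(1.52×10⁻¹¹) = 3.90×10⁻⁶ V = 3.90 µV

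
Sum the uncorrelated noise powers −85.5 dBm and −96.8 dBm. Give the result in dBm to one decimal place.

Convert to linear, add, convert back:
P₁ = 2.82×10⁻¹² W, P₂ = 2.09×10⁻¹³ W
P_tot = 3.03×10⁻¹² W → 10 log₁₀(P_tot / 10⁻³) = −85.2 dBm

−85.2 dBm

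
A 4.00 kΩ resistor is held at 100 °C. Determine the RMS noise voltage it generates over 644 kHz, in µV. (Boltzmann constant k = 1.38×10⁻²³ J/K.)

T = 100 °C + 273.15 = 373.15 K
V_n = √(4kTRB)
4kTRB = 4 × 1.38×10⁻²³ × 373.15 × 4.00×10³ × 6.44×10⁵ = 5.31×10⁻¹¹ V²
V_n = √(5.31×10⁻¹¹) = 7.28×10⁻⁶ V = 7.28 µV

7.28 µV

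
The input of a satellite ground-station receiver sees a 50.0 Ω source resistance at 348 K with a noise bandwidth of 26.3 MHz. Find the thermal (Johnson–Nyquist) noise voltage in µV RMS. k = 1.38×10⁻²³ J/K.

V_n = √(4kTRB)
4kTRB = 4 × 1.38×10⁻²³ × 348 × 5.00×10¹ × 2.63×10⁷ = 2.53×10⁻¹¹ V²
V_n = √(2.53×10⁻¹¹) = 5.03×10⁻⁶ V = 5.03 µV

5.03 µV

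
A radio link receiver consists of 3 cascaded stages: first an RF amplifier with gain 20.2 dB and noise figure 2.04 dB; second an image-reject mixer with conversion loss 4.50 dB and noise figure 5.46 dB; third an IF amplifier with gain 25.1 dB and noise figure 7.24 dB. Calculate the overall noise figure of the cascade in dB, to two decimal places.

Convert to linear (a loss of L dB is a gain of −L dB): F_i = 10^(NF_i/10), G_i = 10^(G_i,dB/10)
  Stage 1: F_1 = 10^(2.04/10) = 1.600, G_1 = 10^(20.2/10) = 104.7
  Stage 2: F_2 = 10^(5.46/10) = 3.516, G_2 = 10^(−4.50/10) = 0.3548
  Stage 3: F_3 = 10^(7.24/10) = 5.297, G_3 = 10^(25.1/10) = 323.6
Friis cascade:
  F = 1.600 + (3.516 − 1)/104.7 + (5.297 − 1)/37.15 = 1.739
NF = 10 log₁₀(1.739) = 2.40 dB

2.40 dB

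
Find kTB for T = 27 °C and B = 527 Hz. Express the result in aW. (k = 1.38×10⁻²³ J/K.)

T = 27 °C + 273.15 = 300.15 K
P_n = kTB = 1.38×10⁻²³ × 300.15 × 5.27×10² = 2.18×10⁻¹⁸ W = 2.18 aW

2.18 aW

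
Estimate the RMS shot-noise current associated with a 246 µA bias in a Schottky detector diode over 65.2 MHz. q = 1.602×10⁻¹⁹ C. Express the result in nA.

71.7 nA

I_n = √(2qI·B)
2qI·B = 2 × 1.602×10⁻¹⁹ × 2.46×10⁻⁴ × 6.52×10⁷ = 5.14×10⁻¹⁵ A²
I_n = √(5.14×10⁻¹⁵) = 7.17×10⁻⁸ A = 71.7 nA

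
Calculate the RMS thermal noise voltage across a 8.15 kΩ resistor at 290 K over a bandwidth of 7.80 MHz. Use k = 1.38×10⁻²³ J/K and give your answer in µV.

V_n = √(4kTRB)
4kTRB = 4 × 1.38×10⁻²³ × 290 × 8.15×10³ × 7.80×10⁶ = 1.02×10⁻⁹ V²
V_n = √(1.02×10⁻⁹) = 3.19×10⁻⁵ V = 31.9 µV

31.9 µV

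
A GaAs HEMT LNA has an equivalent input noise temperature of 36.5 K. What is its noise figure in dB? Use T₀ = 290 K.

F = 1 + T_e/T₀ = 1 + 36.5/290 = 1.12586
NF = 10 log₁₀(1.12586) = 0.515 dB

0.515 dB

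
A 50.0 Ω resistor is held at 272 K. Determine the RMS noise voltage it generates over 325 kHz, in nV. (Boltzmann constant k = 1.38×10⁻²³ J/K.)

494 nV

V_n = √(4kTRB)
4kTRB = 4 × 1.38×10⁻²³ × 272 × 5.00×10¹ × 3.25×10⁵ = 2.44×10⁻¹³ V²
V_n = √(2.44×10⁻¹³) = 4.94×10⁻⁷ V = 494 nV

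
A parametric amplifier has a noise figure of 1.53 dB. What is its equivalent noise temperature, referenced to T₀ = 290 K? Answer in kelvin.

F = 10^(1.53/10) = 1.42233
T_e = (F − 1)·T₀ = (1.42233 − 1) × 290 = 122 K

122 K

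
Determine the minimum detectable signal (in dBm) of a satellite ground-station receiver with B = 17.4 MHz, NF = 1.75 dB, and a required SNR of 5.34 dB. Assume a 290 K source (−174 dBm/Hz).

−94.5 dBm

Sensitivity = −174 + 10 log₁₀(B) + NF + SNR_min
= −174 + 72.41 + 1.75 + 5.34
= −94.50 dBm → −94.5 dBm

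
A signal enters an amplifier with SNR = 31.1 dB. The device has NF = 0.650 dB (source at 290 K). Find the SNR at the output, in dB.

30.450 dB

By definition F = SNR_in/SNR_out, so in dB: SNR_out = SNR_in − NF
SNR_out = 31.1 − 0.650 = 30.450 dB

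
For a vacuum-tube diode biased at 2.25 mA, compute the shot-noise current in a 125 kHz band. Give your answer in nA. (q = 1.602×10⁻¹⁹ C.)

I_n = √(2qI·B)
2qI·B = 2 × 1.602×10⁻¹⁹ × 2.25×10⁻³ × 1.25×10⁵ = 9.01×10⁻¹⁷ A²
I_n = √(9.01×10⁻¹⁷) = 9.49×10⁻⁹ A = 9.49 nA

9.49 nA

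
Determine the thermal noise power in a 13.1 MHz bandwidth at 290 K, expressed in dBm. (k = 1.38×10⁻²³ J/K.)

−102.8 dBm

P_n = kTB = 1.38×10⁻²³ × 290 × 1.31×10⁷ = 5.24×10⁻¹⁴ W
In dBm: 10 log₁₀(5.24×10⁻¹⁴ / 10⁻³) = −102.8 dBm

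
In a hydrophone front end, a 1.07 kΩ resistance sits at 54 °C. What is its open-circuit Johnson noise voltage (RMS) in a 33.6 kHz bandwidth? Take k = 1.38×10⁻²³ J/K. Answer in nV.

T = 54 °C + 273.15 = 327.15 K
V_n = √(4kTRB)
4kTRB = 4 × 1.38×10⁻²³ × 327.15 × 1.07×10³ × 3.36×10⁴ = 6.49×10⁻¹³ V²
V_n = √(6.49×10⁻¹³) = 8.06×10⁻⁷ V = 806 nV

806 nV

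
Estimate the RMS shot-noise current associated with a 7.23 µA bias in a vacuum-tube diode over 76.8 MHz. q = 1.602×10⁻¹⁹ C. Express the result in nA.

13.3 nA

I_n = √(2qI·B)
2qI·B = 2 × 1.602×10⁻¹⁹ × 7.23×10⁻⁶ × 7.68×10⁷ = 1.78×10⁻¹⁶ A²
I_n = √(1.78×10⁻¹⁶) = 1.33×10⁻⁸ A = 13.3 nA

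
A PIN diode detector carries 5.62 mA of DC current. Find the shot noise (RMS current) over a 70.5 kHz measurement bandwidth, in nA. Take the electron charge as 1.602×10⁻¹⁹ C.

I_n = √(2qI·B)
2qI·B = 2 × 1.602×10⁻¹⁹ × 5.62×10⁻³ × 7.05×10⁴ = 1.27×10⁻¹⁶ A²
I_n = √(1.27×10⁻¹⁶) = 1.13×10⁻⁸ A = 11.3 nA

11.3 nA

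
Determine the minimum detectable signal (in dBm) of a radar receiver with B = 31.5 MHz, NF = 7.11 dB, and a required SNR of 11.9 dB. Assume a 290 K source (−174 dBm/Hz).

Sensitivity = −174 + 10 log₁₀(B) + NF + SNR_min
= −174 + 74.98 + 7.11 + 11.9
= −80.01 dBm → −80.0 dBm

−80.0 dBm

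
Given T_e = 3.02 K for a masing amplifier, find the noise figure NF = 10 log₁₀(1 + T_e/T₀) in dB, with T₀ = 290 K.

F = 1 + T_e/T₀ = 1 + 3.02/290 = 1.01041
NF = 10 log₁₀(1.01041) = 0.045 dB

0.045 dB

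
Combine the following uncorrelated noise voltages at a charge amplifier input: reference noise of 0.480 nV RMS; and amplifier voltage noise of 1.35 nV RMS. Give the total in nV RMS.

Uncorrelated sources add in power (mean-square): V_tot = √(ΣV_i²)
V_tot = √[(4.80×10⁻¹⁰)² + (1.35×10⁻⁹)²] = 1.43×10⁻⁹ V = 1.43 nV

1.43 nV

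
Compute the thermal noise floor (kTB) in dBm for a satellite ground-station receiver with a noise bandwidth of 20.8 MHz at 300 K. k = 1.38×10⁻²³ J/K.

P_n = kTB = 1.38×10⁻²³ × 300 × 2.08×10⁷ = 8.61×10⁻¹⁴ W
In dBm: 10 log₁₀(8.61×10⁻¹⁴ / 10⁻³) = −100.6 dBm

−100.6 dBm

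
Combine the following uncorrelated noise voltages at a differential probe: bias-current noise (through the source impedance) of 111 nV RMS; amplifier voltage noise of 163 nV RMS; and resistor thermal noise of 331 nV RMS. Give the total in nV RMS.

385 nV

Uncorrelated sources add in power (mean-square): V_tot = √(ΣV_i²)
V_tot = √[(1.11×10⁻⁷)² + (1.63×10⁻⁷)² + (3.31×10⁻⁷)²] = 3.85×10⁻⁷ V = 385 nV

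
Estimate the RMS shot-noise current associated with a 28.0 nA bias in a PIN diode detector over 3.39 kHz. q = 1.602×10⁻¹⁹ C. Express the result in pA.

5.51 pA

I_n = √(2qI·B)
2qI·B = 2 × 1.602×10⁻¹⁹ × 2.80×10⁻⁸ × 3.39×10³ = 3.04×10⁻²³ A²
I_n = √(3.04×10⁻²³) = 5.51×10⁻¹² A = 5.51 pA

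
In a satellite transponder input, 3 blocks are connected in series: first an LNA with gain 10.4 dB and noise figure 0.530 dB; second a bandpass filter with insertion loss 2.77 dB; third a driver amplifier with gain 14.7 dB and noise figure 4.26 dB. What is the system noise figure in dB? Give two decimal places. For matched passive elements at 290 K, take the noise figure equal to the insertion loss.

1.76 dB

Convert to linear (a loss of L dB is a gain of −L dB): F_i = 10^(NF_i/10), G_i = 10^(G_i,dB/10)
  Stage 1: F_1 = 10^(0.530/10) = 1.130, G_1 = 10^(10.4/10) = 10.96
  Stage 2: F_2 = 10^(2.77/10) = 1.892, G_2 = 10^(−2.77/10) = 0.5284
  Stage 3: F_3 = 10^(4.26/10) = 2.667, G_3 = 10^(14.7/10) = 29.51
Friis cascade:
  F = 1.130 + (1.892 − 1)/10.96 + (2.667 − 1)/5.794 = 1.499
NF = 10 log₁₀(1.499) = 1.76 dB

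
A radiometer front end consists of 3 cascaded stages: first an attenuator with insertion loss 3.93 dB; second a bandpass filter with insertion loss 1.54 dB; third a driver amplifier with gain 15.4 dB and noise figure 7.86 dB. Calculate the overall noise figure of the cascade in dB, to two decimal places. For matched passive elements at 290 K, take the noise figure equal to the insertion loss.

13.33 dB

Convert to linear (a loss of L dB is a gain of −L dB): F_i = 10^(NF_i/10), G_i = 10^(G_i,dB/10)
  Stage 1: F_1 = 10^(3.93/10) = 2.472, G_1 = 10^(−3.93/10) = 0.4046
  Stage 2: F_2 = 10^(1.54/10) = 1.426, G_2 = 10^(−1.54/10) = 0.7015
  Stage 3: F_3 = 10^(7.86/10) = 6.109, G_3 = 10^(15.4/10) = 34.67
Friis cascade:
  F = 2.472 + (1.426 − 1)/0.4046 + (6.109 − 1)/0.2838 = 21.53
NF = 10 log₁₀(21.53) = 13.33 dB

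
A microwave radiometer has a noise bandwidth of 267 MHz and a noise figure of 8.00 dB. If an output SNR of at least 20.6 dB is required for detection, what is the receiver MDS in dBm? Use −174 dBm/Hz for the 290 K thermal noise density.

Sensitivity = −174 + 10 log₁₀(B) + NF + SNR_min
= −174 + 84.27 + 8.00 + 20.6
= −61.13 dBm → −61.1 dBm

−61.1 dBm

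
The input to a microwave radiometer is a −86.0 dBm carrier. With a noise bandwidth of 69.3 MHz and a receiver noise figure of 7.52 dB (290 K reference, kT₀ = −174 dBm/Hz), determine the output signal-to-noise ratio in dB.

Noise floor: N = −174 + 10 log₁₀(B) + NF
10 log₁₀(6.93×10⁷) = 78.41 dB
N = −174 + 78.41 + 7.52 = −88.07 dBm
SNR = P_sig − N = −86.0 − (−88.07) = 2.07 dB → 2.1 dB

2.1 dB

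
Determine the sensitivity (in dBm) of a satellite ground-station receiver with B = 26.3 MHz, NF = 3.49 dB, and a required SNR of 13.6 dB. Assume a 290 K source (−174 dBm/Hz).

Sensitivity = −174 + 10 log₁₀(B) + NF + SNR_min
= −174 + 74.2 + 3.49 + 13.6
= −82.71 dBm → −82.7 dBm

−82.7 dBm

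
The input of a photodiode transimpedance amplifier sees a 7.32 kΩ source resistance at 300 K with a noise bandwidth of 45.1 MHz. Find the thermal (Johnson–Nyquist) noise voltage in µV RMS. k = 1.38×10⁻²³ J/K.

V_n = √(4kTRB)
4kTRB = 4 × 1.38×10⁻²³ × 300 × 7.32×10³ × 4.51×10⁷ = 5.47×10⁻⁹ V²
V_n = √(5.47×10⁻⁹) = 7.39×10⁻⁵ V = 73.9 µV

73.9 µV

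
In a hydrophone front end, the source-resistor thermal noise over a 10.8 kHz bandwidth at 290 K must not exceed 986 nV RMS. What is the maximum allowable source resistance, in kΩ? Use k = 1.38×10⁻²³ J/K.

5.62 kΩ

Johnson–Nyquist: V_n = √(4kTRB) ⇒ R = V_n² / (4kTB)
4kTB = 4 × 1.38×10⁻²³ × 290 × 1.08×10⁴ = 1.73×10⁻¹⁶
R = (9.86×10⁻⁷)² / 1.73×10⁻¹⁶ = 5.62×10³ Ω = 5.62 kΩ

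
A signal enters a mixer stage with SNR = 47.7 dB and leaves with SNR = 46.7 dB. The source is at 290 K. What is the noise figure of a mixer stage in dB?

1.0 dB

NF (dB) = SNR_in(dB) − SNR_out(dB) when the source is at T₀
NF = 47.7 − 46.7 = 1.0 dB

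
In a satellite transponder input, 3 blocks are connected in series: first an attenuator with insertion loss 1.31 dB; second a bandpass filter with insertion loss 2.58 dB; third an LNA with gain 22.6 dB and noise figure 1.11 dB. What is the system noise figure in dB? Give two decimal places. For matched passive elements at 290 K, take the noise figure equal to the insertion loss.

5.00 dB

Convert to linear (a loss of L dB is a gain of −L dB): F_i = 10^(NF_i/10), G_i = 10^(G_i,dB/10)
  Stage 1: F_1 = 10^(1.31/10) = 1.352, G_1 = 10^(−1.31/10) = 0.7396
  Stage 2: F_2 = 10^(2.58/10) = 1.811, G_2 = 10^(−2.58/10) = 0.5521
  Stage 3: F_3 = 10^(1.11/10) = 1.291, G_3 = 10^(22.6/10) = 182.0
Friis cascade:
  F = 1.352 + (1.811 − 1)/0.7396 + (1.291 − 1)/0.4083 = 3.162
NF = 10 log₁₀(3.162) = 5.00 dB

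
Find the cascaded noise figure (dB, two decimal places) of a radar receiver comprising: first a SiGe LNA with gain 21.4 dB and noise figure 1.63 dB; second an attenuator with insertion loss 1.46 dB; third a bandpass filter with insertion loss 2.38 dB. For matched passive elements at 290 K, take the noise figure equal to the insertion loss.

1.66 dB

Convert to linear (a loss of L dB is a gain of −L dB): F_i = 10^(NF_i/10), G_i = 10^(G_i,dB/10)
  Stage 1: F_1 = 10^(1.63/10) = 1.455, G_1 = 10^(21.4/10) = 138.0
  Stage 2: F_2 = 10^(1.46/10) = 1.400, G_2 = 10^(−1.46/10) = 0.7145
  Stage 3: F_3 = 10^(2.38/10) = 1.730, G_3 = 10^(−2.38/10) = 0.5781
Friis cascade:
  F = 1.455 + (1.400 − 1)/138.0 + (1.730 − 1)/98.63 = 1.466
NF = 10 log₁₀(1.466) = 1.66 dB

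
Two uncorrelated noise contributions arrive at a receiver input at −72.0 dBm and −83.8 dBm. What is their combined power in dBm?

−71.7 dBm

Convert to linear, add, convert back:
P₁ = 6.31×10⁻¹¹ W, P₂ = 4.17×10⁻¹² W
P_tot = 6.73×10⁻¹¹ W → 10 log₁₀(P_tot / 10⁻³) = −71.7 dBm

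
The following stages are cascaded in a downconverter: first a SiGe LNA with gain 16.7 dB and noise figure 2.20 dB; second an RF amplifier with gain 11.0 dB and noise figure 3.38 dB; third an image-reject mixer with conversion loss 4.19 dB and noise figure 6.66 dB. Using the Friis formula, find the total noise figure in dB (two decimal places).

2.28 dB

Convert to linear (a loss of L dB is a gain of −L dB): F_i = 10^(NF_i/10), G_i = 10^(G_i,dB/10)
  Stage 1: F_1 = 10^(2.20/10) = 1.660, G_1 = 10^(16.7/10) = 46.77
  Stage 2: F_2 = 10^(3.38/10) = 2.178, G_2 = 10^(11.0/10) = 12.59
  Stage 3: F_3 = 10^(6.66/10) = 4.634, G_3 = 10^(−4.19/10) = 0.3811
Friis cascade:
  F = 1.660 + (2.178 − 1)/46.77 + (4.634 − 1)/588.8 = 1.691
NF = 10 log₁₀(1.691) = 2.28 dB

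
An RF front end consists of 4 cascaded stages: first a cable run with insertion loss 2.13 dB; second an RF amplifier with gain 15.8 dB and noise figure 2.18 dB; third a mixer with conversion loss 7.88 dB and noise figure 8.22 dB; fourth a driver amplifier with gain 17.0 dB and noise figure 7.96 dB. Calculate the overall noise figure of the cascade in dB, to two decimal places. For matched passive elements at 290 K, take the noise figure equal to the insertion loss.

6.36 dB

Convert to linear (a loss of L dB is a gain of −L dB): F_i = 10^(NF_i/10), G_i = 10^(G_i,dB/10)
  Stage 1: F_1 = 10^(2.13/10) = 1.633, G_1 = 10^(−2.13/10) = 0.6124
  Stage 2: F_2 = 10^(2.18/10) = 1.652, G_2 = 10^(15.8/10) = 38.02
  Stage 3: F_3 = 10^(8.22/10) = 6.637, G_3 = 10^(−7.88/10) = 0.1629
  Stage 4: F_4 = 10^(7.96/10) = 6.252, G_4 = 10^(17.0/10) = 50.12
Friis cascade:
  F = 1.633 + (1.652 − 1)/0.6124 + (6.637 − 1)/23.28 + (6.252 − 1)/3.793 = 4.324
NF = 10 log₁₀(4.324) = 6.36 dB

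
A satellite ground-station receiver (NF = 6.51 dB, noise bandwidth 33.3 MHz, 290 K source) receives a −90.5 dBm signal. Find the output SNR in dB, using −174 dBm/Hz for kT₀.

Noise floor: N = −174 + 10 log₁₀(B) + NF
10 log₁₀(3.33×10⁷) = 75.22 dB
N = −174 + 75.22 + 6.51 = −92.27 dBm
SNR = P_sig − N = −90.5 − (−92.27) = 1.77 dB → 1.8 dB

1.8 dB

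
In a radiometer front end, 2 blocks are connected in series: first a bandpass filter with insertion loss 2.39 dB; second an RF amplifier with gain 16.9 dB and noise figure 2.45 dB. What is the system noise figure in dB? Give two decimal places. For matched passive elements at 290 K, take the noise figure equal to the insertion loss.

4.84 dB

Convert to linear (a loss of L dB is a gain of −L dB): F_i = 10^(NF_i/10), G_i = 10^(G_i,dB/10)
  Stage 1: F_1 = 10^(2.39/10) = 1.734, G_1 = 10^(−2.39/10) = 0.5768
  Stage 2: F_2 = 10^(2.45/10) = 1.758, G_2 = 10^(16.9/10) = 48.98
Friis cascade:
  F = 1.734 + (1.758 − 1)/0.5768 = 3.048
NF = 10 log₁₀(3.048) = 4.84 dB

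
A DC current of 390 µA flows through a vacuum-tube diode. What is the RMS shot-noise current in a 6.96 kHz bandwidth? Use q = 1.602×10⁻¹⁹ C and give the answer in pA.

I_n = √(2qI·B)
2qI·B = 2 × 1.602×10⁻¹⁹ × 3.90×10⁻⁴ × 6.96×10³ = 8.70×10⁻¹⁹ A²
I_n = √(8.70×10⁻¹⁹) = 9.33×10⁻¹⁰ A = 933 pA

933 pA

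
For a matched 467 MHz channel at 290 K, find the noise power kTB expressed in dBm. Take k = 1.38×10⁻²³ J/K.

P_n = kTB = 1.38×10⁻²³ × 290 × 4.67×10⁸ = 1.87×10⁻¹² W
In dBm: 10 log₁₀(1.87×10⁻¹² / 10⁻³) = −87.3 dBm

−87.3 dBm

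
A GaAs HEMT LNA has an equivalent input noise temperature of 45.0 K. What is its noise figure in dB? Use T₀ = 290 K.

0.626 dB

F = 1 + T_e/T₀ = 1 + 45.0/290 = 1.15517
NF = 10 log₁₀(1.15517) = 0.626 dB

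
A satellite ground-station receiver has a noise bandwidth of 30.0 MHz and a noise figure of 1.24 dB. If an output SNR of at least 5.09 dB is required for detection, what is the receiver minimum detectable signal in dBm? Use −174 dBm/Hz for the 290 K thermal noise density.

−92.9 dBm

Sensitivity = −174 + 10 log₁₀(B) + NF + SNR_min
= −174 + 74.77 + 1.24 + 5.09
= −92.90 dBm → −92.9 dBm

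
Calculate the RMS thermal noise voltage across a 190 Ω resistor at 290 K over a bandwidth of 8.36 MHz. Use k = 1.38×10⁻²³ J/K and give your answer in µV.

V_n = √(4kTRB)
4kTRB = 4 × 1.38×10⁻²³ × 290 × 1.90×10² × 8.36×10⁶ = 2.54×10⁻¹¹ V²
V_n = √(2.54×10⁻¹¹) = 5.04×10⁻⁶ V = 5.04 µV

5.04 µV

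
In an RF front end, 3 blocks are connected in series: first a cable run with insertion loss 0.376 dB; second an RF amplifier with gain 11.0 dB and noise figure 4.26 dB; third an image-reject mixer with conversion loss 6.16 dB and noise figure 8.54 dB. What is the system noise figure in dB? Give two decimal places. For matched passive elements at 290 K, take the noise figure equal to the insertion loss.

5.37 dB

Convert to linear (a loss of L dB is a gain of −L dB): F_i = 10^(NF_i/10), G_i = 10^(G_i,dB/10)
  Stage 1: F_1 = 10^(0.376/10) = 1.090, G_1 = 10^(−0.376/10) = 0.9171
  Stage 2: F_2 = 10^(4.26/10) = 2.667, G_2 = 10^(11.0/10) = 12.59
  Stage 3: F_3 = 10^(8.54/10) = 7.145, G_3 = 10^(−6.16/10) = 0.2421
Friis cascade:
  F = 1.090 + (2.667 − 1)/0.9171 + (7.145 − 1)/11.55 = 3.440
NF = 10 log₁₀(3.440) = 5.37 dB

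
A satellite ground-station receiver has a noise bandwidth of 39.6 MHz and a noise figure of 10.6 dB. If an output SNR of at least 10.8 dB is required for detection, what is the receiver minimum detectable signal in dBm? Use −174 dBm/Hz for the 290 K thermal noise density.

Sensitivity = −174 + 10 log₁₀(B) + NF + SNR_min
= −174 + 75.98 + 10.6 + 10.8
= −76.62 dBm → −76.6 dBm

−76.6 dBm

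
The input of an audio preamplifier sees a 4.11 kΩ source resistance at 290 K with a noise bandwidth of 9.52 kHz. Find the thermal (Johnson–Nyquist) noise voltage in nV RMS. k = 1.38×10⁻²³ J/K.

791 nV

V_n = √(4kTRB)
4kTRB = 4 × 1.38×10⁻²³ × 290 × 4.11×10³ × 9.52×10³ = 6.26×10⁻¹³ V²
V_n = √(6.26×10⁻¹³) = 7.91×10⁻⁷ V = 791 nV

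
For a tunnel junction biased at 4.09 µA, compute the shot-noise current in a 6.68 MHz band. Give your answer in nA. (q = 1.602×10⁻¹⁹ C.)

I_n = √(2qI·B)
2qI·B = 2 × 1.602×10⁻¹⁹ × 4.09×10⁻⁶ × 6.68×10⁶ = 8.75×10⁻¹⁸ A²
I_n = √(8.75×10⁻¹⁸) = 2.96×10⁻⁹ A = 2.96 nA

2.96 nA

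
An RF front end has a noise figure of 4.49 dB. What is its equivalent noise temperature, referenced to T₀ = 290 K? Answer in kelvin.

F = 10^(4.49/10) = 2.8119
T_e = (F − 1)·T₀ = (2.8119 − 1) × 290 = 525 K

525 K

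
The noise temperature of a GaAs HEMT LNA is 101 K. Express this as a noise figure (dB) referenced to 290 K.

1.30 dB

F = 1 + T_e/T₀ = 1 + 101/290 = 1.34828
NF = 10 log₁₀(1.34828) = 1.30 dB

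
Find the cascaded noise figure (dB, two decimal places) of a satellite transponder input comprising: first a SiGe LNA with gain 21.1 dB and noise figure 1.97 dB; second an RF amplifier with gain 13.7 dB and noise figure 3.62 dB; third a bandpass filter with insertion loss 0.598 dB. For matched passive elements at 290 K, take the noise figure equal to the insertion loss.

Convert to linear (a loss of L dB is a gain of −L dB): F_i = 10^(NF_i/10), G_i = 10^(G_i,dB/10)
  Stage 1: F_1 = 10^(1.97/10) = 1.574, G_1 = 10^(21.1/10) = 128.8
  Stage 2: F_2 = 10^(3.62/10) = 2.301, G_2 = 10^(13.7/10) = 23.44
  Stage 3: F_3 = 10^(0.598/10) = 1.148, G_3 = 10^(−0.598/10) = 0.8714
Friis cascade:
  F = 1.574 + (2.301 − 1)/128.8 + (1.148 − 1)/3020 = 1.584
NF = 10 log₁₀(1.584) = 2.00 dB

2.00 dB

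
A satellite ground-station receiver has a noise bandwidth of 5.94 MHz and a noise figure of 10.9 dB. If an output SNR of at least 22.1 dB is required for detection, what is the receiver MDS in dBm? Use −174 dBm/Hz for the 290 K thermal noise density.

Sensitivity = −174 + 10 log₁₀(B) + NF + SNR_min
= −174 + 67.74 + 10.9 + 22.1
= −73.26 dBm → −73.3 dBm

−73.3 dBm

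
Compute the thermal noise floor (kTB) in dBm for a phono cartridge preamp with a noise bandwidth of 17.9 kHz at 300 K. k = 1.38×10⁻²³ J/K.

−131.3 dBm

P_n = kTB = 1.38×10⁻²³ × 300 × 1.79×10⁴ = 7.41×10⁻¹⁷ W
In dBm: 10 log₁₀(7.41×10⁻¹⁷ / 10⁻³) = −131.3 dBm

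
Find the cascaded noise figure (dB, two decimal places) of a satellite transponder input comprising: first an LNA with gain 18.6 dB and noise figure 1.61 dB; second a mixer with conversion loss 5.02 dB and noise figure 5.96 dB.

Convert to linear (a loss of L dB is a gain of −L dB): F_i = 10^(NF_i/10), G_i = 10^(G_i,dB/10)
  Stage 1: F_1 = 10^(1.61/10) = 1.449, G_1 = 10^(18.6/10) = 72.44
  Stage 2: F_2 = 10^(5.96/10) = 3.945, G_2 = 10^(−5.02/10) = 0.3148
Friis cascade:
  F = 1.449 + (3.945 − 1)/72.44 = 1.489
NF = 10 log₁₀(1.489) = 1.73 dB

1.73 dB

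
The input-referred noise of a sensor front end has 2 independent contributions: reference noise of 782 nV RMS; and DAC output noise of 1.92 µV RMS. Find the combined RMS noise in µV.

2.07 µV

Uncorrelated sources add in power (mean-square): V_tot = √(ΣV_i²)
V_tot = √[(7.82×10⁻⁷)² + (1.92×10⁻⁶)²] = 2.07×10⁻⁶ V = 2.07 µV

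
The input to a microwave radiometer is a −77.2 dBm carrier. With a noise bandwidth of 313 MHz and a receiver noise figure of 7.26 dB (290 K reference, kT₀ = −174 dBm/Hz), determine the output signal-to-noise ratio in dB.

4.6 dB

Noise floor: N = −174 + 10 log₁₀(B) + NF
10 log₁₀(3.13×10⁸) = 84.96 dB
N = −174 + 84.96 + 7.26 = −81.78 dBm
SNR = P_sig − N = −77.2 − (−81.78) = 4.58 dB → 4.6 dB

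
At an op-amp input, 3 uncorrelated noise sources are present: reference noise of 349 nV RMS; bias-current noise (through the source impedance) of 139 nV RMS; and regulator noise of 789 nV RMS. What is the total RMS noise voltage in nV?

Uncorrelated sources add in power (mean-square): V_tot = √(ΣV_i²)
V_tot = √[(3.49×10⁻⁷)² + (1.39×10⁻⁷)² + (7.89×10⁻⁷)²] = 8.74×10⁻⁷ V = 874 nV

874 nV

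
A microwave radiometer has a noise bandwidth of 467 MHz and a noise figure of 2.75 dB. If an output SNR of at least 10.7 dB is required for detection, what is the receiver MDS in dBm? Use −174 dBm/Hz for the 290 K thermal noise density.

Sensitivity = −174 + 10 log₁₀(B) + NF + SNR_min
= −174 + 86.69 + 2.75 + 10.7
= −73.86 dBm → −73.9 dBm

−73.9 dBm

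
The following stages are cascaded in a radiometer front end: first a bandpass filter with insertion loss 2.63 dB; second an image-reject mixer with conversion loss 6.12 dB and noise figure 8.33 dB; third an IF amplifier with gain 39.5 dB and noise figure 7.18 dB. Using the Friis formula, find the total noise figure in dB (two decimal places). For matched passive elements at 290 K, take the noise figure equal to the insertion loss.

Convert to linear (a loss of L dB is a gain of −L dB): F_i = 10^(NF_i/10), G_i = 10^(G_i,dB/10)
  Stage 1: F_1 = 10^(2.63/10) = 1.832, G_1 = 10^(−2.63/10) = 0.5458
  Stage 2: F_2 = 10^(8.33/10) = 6.808, G_2 = 10^(−6.12/10) = 0.2443
  Stage 3: F_3 = 10^(7.18/10) = 5.224, G_3 = 10^(39.5/10) = 8913
Friis cascade:
  F = 1.832 + (6.808 − 1)/0.5458 + (5.224 − 1)/0.1334 = 44.15
NF = 10 log₁₀(44.15) = 16.45 dB

16.45 dB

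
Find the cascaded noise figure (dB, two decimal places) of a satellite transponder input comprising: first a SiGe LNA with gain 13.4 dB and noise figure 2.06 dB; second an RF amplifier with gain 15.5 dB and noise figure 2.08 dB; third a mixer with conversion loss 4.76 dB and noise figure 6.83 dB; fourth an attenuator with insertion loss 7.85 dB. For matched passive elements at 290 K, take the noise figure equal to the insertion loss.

2.20 dB

Convert to linear (a loss of L dB is a gain of −L dB): F_i = 10^(NF_i/10), G_i = 10^(G_i,dB/10)
  Stage 1: F_1 = 10^(2.06/10) = 1.607, G_1 = 10^(13.4/10) = 21.88
  Stage 2: F_2 = 10^(2.08/10) = 1.614, G_2 = 10^(15.5/10) = 35.48
  Stage 3: F_3 = 10^(6.83/10) = 4.819, G_3 = 10^(−4.76/10) = 0.3342
  Stage 4: F_4 = 10^(7.85/10) = 6.095, G_4 = 10^(−7.85/10) = 0.1641
Friis cascade:
  F = 1.607 + (1.614 − 1)/21.88 + (4.819 − 1)/776.2 + (6.095 − 1)/259.4 = 1.660
NF = 10 log₁₀(1.660) = 2.20 dB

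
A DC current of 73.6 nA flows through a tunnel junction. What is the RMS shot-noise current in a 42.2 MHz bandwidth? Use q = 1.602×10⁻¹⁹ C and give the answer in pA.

998 pA

I_n = √(2qI·B)
2qI·B = 2 × 1.602×10⁻¹⁹ × 7.36×10⁻⁸ × 4.22×10⁷ = 9.95×10⁻¹⁹ A²
I_n = √(9.95×10⁻¹⁹) = 9.98×10⁻¹⁰ A = 998 pA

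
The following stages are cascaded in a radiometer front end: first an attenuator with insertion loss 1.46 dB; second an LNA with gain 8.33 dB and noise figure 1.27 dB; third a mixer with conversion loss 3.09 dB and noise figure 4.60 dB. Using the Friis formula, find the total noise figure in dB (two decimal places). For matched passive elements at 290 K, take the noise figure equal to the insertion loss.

3.55 dB

Convert to linear (a loss of L dB is a gain of −L dB): F_i = 10^(NF_i/10), G_i = 10^(G_i,dB/10)
  Stage 1: F_1 = 10^(1.46/10) = 1.400, G_1 = 10^(−1.46/10) = 0.7145
  Stage 2: F_2 = 10^(1.27/10) = 1.340, G_2 = 10^(8.33/10) = 6.808
  Stage 3: F_3 = 10^(4.60/10) = 2.884, G_3 = 10^(−3.09/10) = 0.4909
Friis cascade:
  F = 1.400 + (1.340 − 1)/0.7145 + (2.884 − 1)/4.864 = 2.262
NF = 10 log₁₀(2.262) = 3.55 dB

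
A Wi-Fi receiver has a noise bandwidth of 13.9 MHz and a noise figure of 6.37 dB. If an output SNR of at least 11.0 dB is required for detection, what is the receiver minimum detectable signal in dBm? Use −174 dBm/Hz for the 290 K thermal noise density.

−85.2 dBm

Sensitivity = −174 + 10 log₁₀(B) + NF + SNR_min
= −174 + 71.43 + 6.37 + 11.0
= −85.20 dBm → −85.2 dBm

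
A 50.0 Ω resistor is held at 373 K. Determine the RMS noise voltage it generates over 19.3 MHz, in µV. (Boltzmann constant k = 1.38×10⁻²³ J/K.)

4.46 µV

V_n = √(4kTRB)
4kTRB = 4 × 1.38×10⁻²³ × 373 × 5.00×10¹ × 1.93×10⁷ = 1.99×10⁻¹¹ V²
V_n = √(1.99×10⁻¹¹) = 4.46×10⁻⁶ V = 4.46 µV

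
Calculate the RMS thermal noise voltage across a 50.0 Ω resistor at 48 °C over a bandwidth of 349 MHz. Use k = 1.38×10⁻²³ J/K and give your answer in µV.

17.6 µV

T = 48 °C + 273.15 = 321.15 K
V_n = √(4kTRB)
4kTRB = 4 × 1.38×10⁻²³ × 321.15 × 5.00×10¹ × 3.49×10⁸ = 3.09×10⁻¹⁰ V²
V_n = √(3.09×10⁻¹⁰) = 1.76×10⁻⁵ V = 17.6 µV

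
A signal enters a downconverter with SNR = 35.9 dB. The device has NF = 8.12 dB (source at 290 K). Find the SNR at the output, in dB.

By definition F = SNR_in/SNR_out, so in dB: SNR_out = SNR_in − NF
SNR_out = 35.9 − 8.12 = 27.78 dB

27.78 dB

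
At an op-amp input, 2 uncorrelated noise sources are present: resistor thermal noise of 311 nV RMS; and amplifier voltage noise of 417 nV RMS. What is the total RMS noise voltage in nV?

Uncorrelated sources add in power (mean-square): V_tot = √(ΣV_i²)
V_tot = √[(3.11×10⁻⁷)² + (4.17×10⁻⁷)²] = 5.20×10⁻⁷ V = 520 nV

520 nV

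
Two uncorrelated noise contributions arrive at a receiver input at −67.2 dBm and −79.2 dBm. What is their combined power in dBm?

−66.9 dBm

Convert to linear, add, convert back:
P₁ = 1.91×10⁻¹⁰ W, P₂ = 1.20×10⁻¹¹ W
P_tot = 2.03×10⁻¹⁰ W → 10 log₁₀(P_tot / 10⁻³) = −66.9 dBm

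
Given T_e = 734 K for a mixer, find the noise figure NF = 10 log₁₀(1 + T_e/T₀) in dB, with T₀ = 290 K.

F = 1 + T_e/T₀ = 1 + 734/290 = 3.53103
NF = 10 log₁₀(3.53103) = 5.48 dB

5.48 dB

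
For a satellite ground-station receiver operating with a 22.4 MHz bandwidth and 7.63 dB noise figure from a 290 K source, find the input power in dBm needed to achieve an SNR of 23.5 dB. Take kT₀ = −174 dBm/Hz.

Sensitivity = −174 + 10 log₁₀(B) + NF + SNR_min
= −174 + 73.5 + 7.63 + 23.5
= −69.37 dBm → −69.4 dBm

−69.4 dBm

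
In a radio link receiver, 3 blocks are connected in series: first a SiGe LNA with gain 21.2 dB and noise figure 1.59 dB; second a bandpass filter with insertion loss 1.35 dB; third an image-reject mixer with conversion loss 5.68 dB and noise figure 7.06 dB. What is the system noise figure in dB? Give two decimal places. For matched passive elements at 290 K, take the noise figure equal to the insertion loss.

1.72 dB

Convert to linear (a loss of L dB is a gain of −L dB): F_i = 10^(NF_i/10), G_i = 10^(G_i,dB/10)
  Stage 1: F_1 = 10^(1.59/10) = 1.442, G_1 = 10^(21.2/10) = 131.8
  Stage 2: F_2 = 10^(1.35/10) = 1.365, G_2 = 10^(−1.35/10) = 0.7328
  Stage 3: F_3 = 10^(7.06/10) = 5.082, G_3 = 10^(−5.68/10) = 0.2704
Friis cascade:
  F = 1.442 + (1.365 − 1)/131.8 + (5.082 − 1)/96.61 = 1.487
NF = 10 log₁₀(1.487) = 1.72 dB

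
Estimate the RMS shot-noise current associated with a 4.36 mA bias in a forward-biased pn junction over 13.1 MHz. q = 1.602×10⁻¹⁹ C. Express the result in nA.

I_n = √(2qI·B)
2qI·B = 2 × 1.602×10⁻¹⁹ × 4.36×10⁻³ × 1.31×10⁷ = 1.83×10⁻¹⁴ A²
I_n = √(1.83×10⁻¹⁴) = 1.35×10⁻⁷ A = 135 nA

135 nA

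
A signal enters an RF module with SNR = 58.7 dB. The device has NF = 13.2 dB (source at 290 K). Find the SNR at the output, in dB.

By definition F = SNR_in/SNR_out, so in dB: SNR_out = SNR_in − NF
SNR_out = 58.7 − 13.2 = 45.5 dB

45.5 dB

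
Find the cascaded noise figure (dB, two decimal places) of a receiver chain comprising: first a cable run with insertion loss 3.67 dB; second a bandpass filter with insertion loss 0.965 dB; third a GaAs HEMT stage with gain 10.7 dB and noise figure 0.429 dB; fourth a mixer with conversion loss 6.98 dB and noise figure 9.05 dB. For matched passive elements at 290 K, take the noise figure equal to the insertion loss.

Convert to linear (a loss of L dB is a gain of −L dB): F_i = 10^(NF_i/10), G_i = 10^(G_i,dB/10)
  Stage 1: F_1 = 10^(3.67/10) = 2.328, G_1 = 10^(−3.67/10) = 0.4295
  Stage 2: F_2 = 10^(0.965/10) = 1.249, G_2 = 10^(−0.965/10) = 0.8008
  Stage 3: F_3 = 10^(0.429/10) = 1.104, G_3 = 10^(10.7/10) = 11.75
  Stage 4: F_4 = 10^(9.05/10) = 8.035, G_4 = 10^(−6.98/10) = 0.2004
Friis cascade:
  F = 2.328 + (1.249 − 1)/0.4295 + (1.104 − 1)/0.3440 + (8.035 − 1)/4.041 = 4.950
NF = 10 log₁₀(4.950) = 6.95 dB

6.95 dB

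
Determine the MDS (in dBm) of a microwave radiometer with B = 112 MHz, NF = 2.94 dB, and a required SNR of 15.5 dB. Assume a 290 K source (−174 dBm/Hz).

Sensitivity = −174 + 10 log₁₀(B) + NF + SNR_min
= −174 + 80.49 + 2.94 + 15.5
= −75.07 dBm → −75.1 dBm

−75.1 dBm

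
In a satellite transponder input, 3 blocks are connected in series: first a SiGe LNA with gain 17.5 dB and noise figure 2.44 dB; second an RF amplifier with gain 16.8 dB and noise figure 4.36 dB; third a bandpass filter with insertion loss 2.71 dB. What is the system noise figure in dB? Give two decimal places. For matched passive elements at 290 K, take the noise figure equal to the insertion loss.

2.52 dB

Convert to linear (a loss of L dB is a gain of −L dB): F_i = 10^(NF_i/10), G_i = 10^(G_i,dB/10)
  Stage 1: F_1 = 10^(2.44/10) = 1.754, G_1 = 10^(17.5/10) = 56.23
  Stage 2: F_2 = 10^(4.36/10) = 2.729, G_2 = 10^(16.8/10) = 47.86
  Stage 3: F_3 = 10^(2.71/10) = 1.866, G_3 = 10^(−2.71/10) = 0.5358
Friis cascade:
  F = 1.754 + (2.729 − 1)/56.23 + (1.866 − 1)/2692 = 1.785
NF = 10 log₁₀(1.785) = 2.52 dB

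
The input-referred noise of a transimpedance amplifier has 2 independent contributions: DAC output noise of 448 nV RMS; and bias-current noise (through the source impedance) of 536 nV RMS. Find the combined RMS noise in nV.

699 nV

Uncorrelated sources add in power (mean-square): V_tot = √(ΣV_i²)
V_tot = √[(4.48×10⁻⁷)² + (5.36×10⁻⁷)²] = 6.99×10⁻⁷ V = 699 nV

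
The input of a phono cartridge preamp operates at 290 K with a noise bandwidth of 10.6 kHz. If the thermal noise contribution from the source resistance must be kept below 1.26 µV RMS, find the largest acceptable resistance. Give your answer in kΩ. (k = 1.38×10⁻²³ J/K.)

Johnson–Nyquist: V_n = √(4kTRB) ⇒ R = V_n² / (4kTB)
4kTB = 4 × 1.38×10⁻²³ × 290 × 1.06×10⁴ = 1.70×10⁻¹⁶
R = (1.26×10⁻⁶)² / 1.70×10⁻¹⁶ = 9.36×10³ Ω = 9.36 kΩ

9.36 kΩ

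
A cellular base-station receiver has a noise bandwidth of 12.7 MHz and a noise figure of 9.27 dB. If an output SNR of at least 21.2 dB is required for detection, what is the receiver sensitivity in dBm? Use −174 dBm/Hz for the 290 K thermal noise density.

Sensitivity = −174 + 10 log₁₀(B) + NF + SNR_min
= −174 + 71.04 + 9.27 + 21.2
= −72.49 dBm → −72.5 dBm

−72.5 dBm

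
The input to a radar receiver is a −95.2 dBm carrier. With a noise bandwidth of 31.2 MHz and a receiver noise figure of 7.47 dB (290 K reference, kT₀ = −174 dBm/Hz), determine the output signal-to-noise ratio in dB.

Noise floor: N = −174 + 10 log₁₀(B) + NF
10 log₁₀(3.12×10⁷) = 74.94 dB
N = −174 + 74.94 + 7.47 = −91.59 dBm
SNR = P_sig − N = −95.2 − (−91.59) = −3.61 dB → −3.6 dB

−3.6 dB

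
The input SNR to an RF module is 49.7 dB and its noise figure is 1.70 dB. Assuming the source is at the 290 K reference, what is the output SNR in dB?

By definition F = SNR_in/SNR_out, so in dB: SNR_out = SNR_in − NF
SNR_out = 49.7 − 1.70 = 48.00 dB

48.00 dB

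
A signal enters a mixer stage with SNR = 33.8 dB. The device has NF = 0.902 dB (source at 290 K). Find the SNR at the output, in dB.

32.898 dB

By definition F = SNR_in/SNR_out, so in dB: SNR_out = SNR_in − NF
SNR_out = 33.8 − 0.902 = 32.898 dB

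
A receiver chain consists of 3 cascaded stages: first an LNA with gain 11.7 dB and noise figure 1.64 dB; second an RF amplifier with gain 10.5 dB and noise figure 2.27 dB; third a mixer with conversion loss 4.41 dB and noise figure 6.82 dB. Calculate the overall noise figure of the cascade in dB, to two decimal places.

1.84 dB

Convert to linear (a loss of L dB is a gain of −L dB): F_i = 10^(NF_i/10), G_i = 10^(G_i,dB/10)
  Stage 1: F_1 = 10^(1.64/10) = 1.459, G_1 = 10^(11.7/10) = 14.79
  Stage 2: F_2 = 10^(2.27/10) = 1.687, G_2 = 10^(10.5/10) = 11.22
  Stage 3: F_3 = 10^(6.82/10) = 4.808, G_3 = 10^(−4.41/10) = 0.3622
Friis cascade:
  F = 1.459 + (1.687 − 1)/14.79 + (4.808 − 1)/166.0 = 1.528
NF = 10 log₁₀(1.528) = 1.84 dB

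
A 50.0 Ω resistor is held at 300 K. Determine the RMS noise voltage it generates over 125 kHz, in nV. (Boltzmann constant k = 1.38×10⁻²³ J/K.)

V_n = √(4kTRB)
4kTRB = 4 × 1.38×10⁻²³ × 300 × 5.00×10¹ × 1.25×10⁵ = 1.03×10⁻¹³ V²
V_n = √(1.03×10⁻¹³) = 3.22×10⁻⁷ V = 322 nV

322 nV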